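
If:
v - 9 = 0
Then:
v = 9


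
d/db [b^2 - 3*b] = 2*b - 3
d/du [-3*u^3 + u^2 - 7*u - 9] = -9*u^2 + 2*u - 7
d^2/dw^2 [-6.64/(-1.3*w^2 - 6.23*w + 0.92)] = (-22.4432*w^2 - 107.55472*w + 6.64*(2.6*w + 6.23)*(5.2*w + 12.46) + 15.88288)/(1.3*w^2 + 6.23*w - 0.92)^3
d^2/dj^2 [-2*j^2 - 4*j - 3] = -4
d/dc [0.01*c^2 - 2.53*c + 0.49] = 0.02*c - 2.53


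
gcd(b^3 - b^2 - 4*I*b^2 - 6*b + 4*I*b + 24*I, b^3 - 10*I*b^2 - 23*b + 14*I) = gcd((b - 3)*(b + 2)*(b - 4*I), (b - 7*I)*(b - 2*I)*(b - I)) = 1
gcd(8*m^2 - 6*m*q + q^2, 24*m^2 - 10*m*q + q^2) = -4*m + q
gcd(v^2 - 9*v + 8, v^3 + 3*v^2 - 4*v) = v - 1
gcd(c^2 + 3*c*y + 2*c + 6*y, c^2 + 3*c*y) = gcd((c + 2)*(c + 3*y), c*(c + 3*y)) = c + 3*y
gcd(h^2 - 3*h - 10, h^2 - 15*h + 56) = 1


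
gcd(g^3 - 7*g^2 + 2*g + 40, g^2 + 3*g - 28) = g - 4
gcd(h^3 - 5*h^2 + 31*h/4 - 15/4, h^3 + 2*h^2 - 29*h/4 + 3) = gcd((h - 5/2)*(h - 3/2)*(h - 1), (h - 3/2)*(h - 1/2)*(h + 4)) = h - 3/2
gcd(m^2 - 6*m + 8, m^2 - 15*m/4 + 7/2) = m - 2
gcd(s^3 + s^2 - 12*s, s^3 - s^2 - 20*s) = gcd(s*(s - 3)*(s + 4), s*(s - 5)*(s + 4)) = s^2 + 4*s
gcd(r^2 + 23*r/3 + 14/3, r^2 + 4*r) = 1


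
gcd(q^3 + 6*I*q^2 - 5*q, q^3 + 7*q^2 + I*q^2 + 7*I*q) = q^2 + I*q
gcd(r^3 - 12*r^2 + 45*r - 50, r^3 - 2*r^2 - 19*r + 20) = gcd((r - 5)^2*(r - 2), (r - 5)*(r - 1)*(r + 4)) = r - 5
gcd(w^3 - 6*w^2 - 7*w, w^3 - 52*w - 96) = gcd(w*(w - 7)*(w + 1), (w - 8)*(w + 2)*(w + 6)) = 1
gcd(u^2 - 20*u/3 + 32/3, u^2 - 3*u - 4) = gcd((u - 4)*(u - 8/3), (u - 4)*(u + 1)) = u - 4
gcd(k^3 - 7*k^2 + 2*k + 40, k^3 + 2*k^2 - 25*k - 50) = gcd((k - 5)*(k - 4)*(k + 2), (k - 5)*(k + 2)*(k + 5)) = k^2 - 3*k - 10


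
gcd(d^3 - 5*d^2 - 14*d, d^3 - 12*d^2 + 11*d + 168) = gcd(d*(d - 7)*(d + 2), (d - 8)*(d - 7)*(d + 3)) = d - 7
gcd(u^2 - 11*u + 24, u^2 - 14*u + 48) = u - 8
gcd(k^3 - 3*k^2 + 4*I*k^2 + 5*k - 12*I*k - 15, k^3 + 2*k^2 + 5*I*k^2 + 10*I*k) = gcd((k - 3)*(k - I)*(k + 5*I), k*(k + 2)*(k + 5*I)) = k + 5*I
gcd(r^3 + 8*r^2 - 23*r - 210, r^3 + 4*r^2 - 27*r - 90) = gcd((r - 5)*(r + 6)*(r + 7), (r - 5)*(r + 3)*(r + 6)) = r^2 + r - 30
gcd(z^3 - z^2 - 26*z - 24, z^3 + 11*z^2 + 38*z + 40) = z + 4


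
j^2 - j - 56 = (j - 8)*(j + 7)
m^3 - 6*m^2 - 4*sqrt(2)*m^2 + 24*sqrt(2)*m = m*(m - 6)*(m - 4*sqrt(2))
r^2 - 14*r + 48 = (r - 8)*(r - 6)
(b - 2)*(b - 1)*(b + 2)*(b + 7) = b^4 + 6*b^3 - 11*b^2 - 24*b + 28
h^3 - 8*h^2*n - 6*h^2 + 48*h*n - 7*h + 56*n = (h - 7)*(h + 1)*(h - 8*n)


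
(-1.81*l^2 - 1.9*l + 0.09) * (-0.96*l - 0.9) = 1.7376*l^3 + 3.453*l^2 + 1.6236*l - 0.081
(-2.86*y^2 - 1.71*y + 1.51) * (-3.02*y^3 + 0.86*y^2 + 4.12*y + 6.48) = 8.6372*y^5 + 2.7046*y^4 - 17.814*y^3 - 24.2794*y^2 - 4.8596*y + 9.7848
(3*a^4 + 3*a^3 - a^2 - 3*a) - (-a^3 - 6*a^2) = 3*a^4 + 4*a^3 + 5*a^2 - 3*a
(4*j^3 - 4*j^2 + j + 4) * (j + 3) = 4*j^4 + 8*j^3 - 11*j^2 + 7*j + 12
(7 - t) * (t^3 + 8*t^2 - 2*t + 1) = -t^4 - t^3 + 58*t^2 - 15*t + 7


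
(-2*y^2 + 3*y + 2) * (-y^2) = 2*y^4 - 3*y^3 - 2*y^2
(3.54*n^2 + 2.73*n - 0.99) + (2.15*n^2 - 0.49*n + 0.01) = 5.69*n^2 + 2.24*n - 0.98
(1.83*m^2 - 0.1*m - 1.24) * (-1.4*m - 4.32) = -2.562*m^3 - 7.7656*m^2 + 2.168*m + 5.3568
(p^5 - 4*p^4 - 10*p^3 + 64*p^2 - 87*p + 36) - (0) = p^5 - 4*p^4 - 10*p^3 + 64*p^2 - 87*p + 36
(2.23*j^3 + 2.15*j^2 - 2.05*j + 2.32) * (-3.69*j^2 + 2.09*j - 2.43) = -8.2287*j^5 - 3.2728*j^4 + 6.6391*j^3 - 18.0698*j^2 + 9.8303*j - 5.6376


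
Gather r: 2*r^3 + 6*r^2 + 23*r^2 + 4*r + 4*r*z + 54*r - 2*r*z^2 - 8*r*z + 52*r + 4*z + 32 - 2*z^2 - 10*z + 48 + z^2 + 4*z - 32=2*r^3 + 29*r^2 + r*(-2*z^2 - 4*z + 110) - z^2 - 2*z + 48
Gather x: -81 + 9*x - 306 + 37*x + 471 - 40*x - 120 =6*x - 36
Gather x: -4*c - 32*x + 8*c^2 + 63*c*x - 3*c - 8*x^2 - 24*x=8*c^2 - 7*c - 8*x^2 + x*(63*c - 56)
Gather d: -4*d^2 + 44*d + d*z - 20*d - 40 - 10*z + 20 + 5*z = -4*d^2 + d*(z + 24) - 5*z - 20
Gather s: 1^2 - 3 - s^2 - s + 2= -s^2 - s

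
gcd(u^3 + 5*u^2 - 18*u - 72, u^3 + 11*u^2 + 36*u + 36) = u^2 + 9*u + 18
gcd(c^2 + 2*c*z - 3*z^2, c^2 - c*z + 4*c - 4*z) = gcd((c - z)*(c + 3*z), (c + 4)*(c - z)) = -c + z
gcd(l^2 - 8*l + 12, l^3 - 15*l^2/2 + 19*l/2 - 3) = l - 6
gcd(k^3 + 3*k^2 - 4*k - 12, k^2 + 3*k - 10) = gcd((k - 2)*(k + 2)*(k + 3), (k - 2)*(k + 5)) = k - 2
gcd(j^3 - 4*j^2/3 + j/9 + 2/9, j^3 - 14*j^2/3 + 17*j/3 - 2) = j^2 - 5*j/3 + 2/3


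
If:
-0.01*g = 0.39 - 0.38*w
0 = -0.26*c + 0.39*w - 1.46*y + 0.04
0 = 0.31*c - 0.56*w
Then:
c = 0.906882591093117 - 33.1012145748988*y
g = -696.307692307692*y - 19.9230769230769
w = 0.502024291497976 - 18.3238866396761*y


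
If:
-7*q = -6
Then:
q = 6/7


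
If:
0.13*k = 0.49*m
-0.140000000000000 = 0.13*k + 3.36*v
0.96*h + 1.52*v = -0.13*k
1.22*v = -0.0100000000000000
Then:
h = 0.13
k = -0.87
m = -0.23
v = -0.01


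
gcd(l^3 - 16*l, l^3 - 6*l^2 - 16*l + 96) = l^2 - 16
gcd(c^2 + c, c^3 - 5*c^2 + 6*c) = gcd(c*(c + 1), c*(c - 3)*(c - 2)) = c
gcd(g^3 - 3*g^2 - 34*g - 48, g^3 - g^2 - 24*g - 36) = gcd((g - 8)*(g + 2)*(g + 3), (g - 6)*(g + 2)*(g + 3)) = g^2 + 5*g + 6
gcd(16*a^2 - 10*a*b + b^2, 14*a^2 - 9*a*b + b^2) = 2*a - b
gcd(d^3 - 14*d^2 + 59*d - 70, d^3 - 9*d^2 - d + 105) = d^2 - 12*d + 35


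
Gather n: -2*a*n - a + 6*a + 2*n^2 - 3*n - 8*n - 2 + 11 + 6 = 5*a + 2*n^2 + n*(-2*a - 11) + 15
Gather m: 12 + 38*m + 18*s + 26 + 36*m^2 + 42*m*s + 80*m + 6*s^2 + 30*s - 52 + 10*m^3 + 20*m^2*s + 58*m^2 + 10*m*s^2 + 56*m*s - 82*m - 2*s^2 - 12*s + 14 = 10*m^3 + m^2*(20*s + 94) + m*(10*s^2 + 98*s + 36) + 4*s^2 + 36*s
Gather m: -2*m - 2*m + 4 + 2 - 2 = 4 - 4*m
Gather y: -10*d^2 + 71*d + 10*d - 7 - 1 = -10*d^2 + 81*d - 8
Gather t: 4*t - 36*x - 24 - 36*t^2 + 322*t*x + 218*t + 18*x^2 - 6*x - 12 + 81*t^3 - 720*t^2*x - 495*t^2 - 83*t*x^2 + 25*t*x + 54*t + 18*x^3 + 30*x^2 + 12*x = 81*t^3 + t^2*(-720*x - 531) + t*(-83*x^2 + 347*x + 276) + 18*x^3 + 48*x^2 - 30*x - 36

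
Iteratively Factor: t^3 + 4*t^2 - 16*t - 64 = (t + 4)*(t^2 - 16) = (t + 4)^2*(t - 4)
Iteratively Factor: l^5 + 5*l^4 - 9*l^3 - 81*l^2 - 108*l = (l - 4)*(l^4 + 9*l^3 + 27*l^2 + 27*l) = (l - 4)*(l + 3)*(l^3 + 6*l^2 + 9*l) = l*(l - 4)*(l + 3)*(l^2 + 6*l + 9) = l*(l - 4)*(l + 3)^2*(l + 3)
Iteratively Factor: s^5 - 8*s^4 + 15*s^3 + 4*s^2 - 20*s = (s - 5)*(s^4 - 3*s^3 + 4*s) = (s - 5)*(s + 1)*(s^3 - 4*s^2 + 4*s) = (s - 5)*(s - 2)*(s + 1)*(s^2 - 2*s) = s*(s - 5)*(s - 2)*(s + 1)*(s - 2)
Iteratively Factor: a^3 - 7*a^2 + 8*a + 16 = (a - 4)*(a^2 - 3*a - 4) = (a - 4)*(a + 1)*(a - 4)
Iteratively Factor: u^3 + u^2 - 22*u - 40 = (u + 2)*(u^2 - u - 20) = (u + 2)*(u + 4)*(u - 5)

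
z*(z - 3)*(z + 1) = z^3 - 2*z^2 - 3*z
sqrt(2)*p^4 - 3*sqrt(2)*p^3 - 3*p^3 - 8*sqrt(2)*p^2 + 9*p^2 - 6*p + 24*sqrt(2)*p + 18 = (p - 3)*(p - 3*sqrt(2))*(p + sqrt(2))*(sqrt(2)*p + 1)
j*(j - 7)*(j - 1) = j^3 - 8*j^2 + 7*j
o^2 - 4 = (o - 2)*(o + 2)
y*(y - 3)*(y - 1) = y^3 - 4*y^2 + 3*y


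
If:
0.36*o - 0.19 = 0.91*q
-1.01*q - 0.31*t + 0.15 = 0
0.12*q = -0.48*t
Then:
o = 0.93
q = 0.16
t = -0.04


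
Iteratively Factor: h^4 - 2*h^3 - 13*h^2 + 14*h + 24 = (h + 1)*(h^3 - 3*h^2 - 10*h + 24) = (h - 2)*(h + 1)*(h^2 - h - 12) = (h - 4)*(h - 2)*(h + 1)*(h + 3)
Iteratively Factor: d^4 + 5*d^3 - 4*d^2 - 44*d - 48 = (d + 4)*(d^3 + d^2 - 8*d - 12) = (d - 3)*(d + 4)*(d^2 + 4*d + 4) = (d - 3)*(d + 2)*(d + 4)*(d + 2)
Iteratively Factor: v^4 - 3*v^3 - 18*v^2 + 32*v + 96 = (v + 2)*(v^3 - 5*v^2 - 8*v + 48) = (v - 4)*(v + 2)*(v^2 - v - 12) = (v - 4)^2*(v + 2)*(v + 3)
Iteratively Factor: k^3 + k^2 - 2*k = (k + 2)*(k^2 - k) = (k - 1)*(k + 2)*(k)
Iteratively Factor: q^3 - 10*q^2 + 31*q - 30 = (q - 2)*(q^2 - 8*q + 15) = (q - 5)*(q - 2)*(q - 3)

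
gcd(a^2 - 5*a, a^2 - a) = a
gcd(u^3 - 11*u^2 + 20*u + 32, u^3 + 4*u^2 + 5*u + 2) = u + 1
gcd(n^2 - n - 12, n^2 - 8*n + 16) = n - 4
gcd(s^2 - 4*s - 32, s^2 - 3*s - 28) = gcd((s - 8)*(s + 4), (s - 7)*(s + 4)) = s + 4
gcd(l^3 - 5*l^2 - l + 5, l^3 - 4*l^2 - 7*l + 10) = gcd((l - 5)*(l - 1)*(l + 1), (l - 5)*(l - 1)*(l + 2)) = l^2 - 6*l + 5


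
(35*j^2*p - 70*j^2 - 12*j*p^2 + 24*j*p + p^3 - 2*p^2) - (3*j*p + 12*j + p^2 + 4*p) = 35*j^2*p - 70*j^2 - 12*j*p^2 + 21*j*p - 12*j + p^3 - 3*p^2 - 4*p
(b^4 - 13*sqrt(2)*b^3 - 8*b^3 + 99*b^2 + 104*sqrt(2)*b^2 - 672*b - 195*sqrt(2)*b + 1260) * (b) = b^5 - 13*sqrt(2)*b^4 - 8*b^4 + 99*b^3 + 104*sqrt(2)*b^3 - 672*b^2 - 195*sqrt(2)*b^2 + 1260*b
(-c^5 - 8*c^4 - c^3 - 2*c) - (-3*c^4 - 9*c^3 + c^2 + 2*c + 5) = -c^5 - 5*c^4 + 8*c^3 - c^2 - 4*c - 5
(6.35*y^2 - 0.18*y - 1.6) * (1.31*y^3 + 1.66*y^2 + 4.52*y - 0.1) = 8.3185*y^5 + 10.3052*y^4 + 26.3072*y^3 - 4.1046*y^2 - 7.214*y + 0.16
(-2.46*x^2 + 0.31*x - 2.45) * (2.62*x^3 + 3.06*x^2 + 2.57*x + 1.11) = -6.4452*x^5 - 6.7154*x^4 - 11.7926*x^3 - 9.4309*x^2 - 5.9524*x - 2.7195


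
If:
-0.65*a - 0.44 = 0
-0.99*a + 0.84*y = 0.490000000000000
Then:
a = -0.68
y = -0.21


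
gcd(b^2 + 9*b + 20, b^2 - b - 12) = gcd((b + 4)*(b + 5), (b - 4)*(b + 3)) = 1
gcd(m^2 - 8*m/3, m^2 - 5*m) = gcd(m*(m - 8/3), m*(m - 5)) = m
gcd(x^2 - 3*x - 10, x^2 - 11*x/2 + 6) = 1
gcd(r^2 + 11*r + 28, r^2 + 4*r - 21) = r + 7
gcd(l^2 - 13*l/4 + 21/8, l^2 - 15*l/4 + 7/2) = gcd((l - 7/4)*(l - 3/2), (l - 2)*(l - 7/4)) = l - 7/4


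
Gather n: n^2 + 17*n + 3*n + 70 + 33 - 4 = n^2 + 20*n + 99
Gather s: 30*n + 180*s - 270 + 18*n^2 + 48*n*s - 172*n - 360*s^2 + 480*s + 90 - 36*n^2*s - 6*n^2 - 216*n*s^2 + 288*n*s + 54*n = 12*n^2 - 88*n + s^2*(-216*n - 360) + s*(-36*n^2 + 336*n + 660) - 180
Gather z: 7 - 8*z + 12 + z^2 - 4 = z^2 - 8*z + 15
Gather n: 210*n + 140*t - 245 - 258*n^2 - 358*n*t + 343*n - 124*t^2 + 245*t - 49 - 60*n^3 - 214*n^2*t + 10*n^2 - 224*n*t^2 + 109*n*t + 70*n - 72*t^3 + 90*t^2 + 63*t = -60*n^3 + n^2*(-214*t - 248) + n*(-224*t^2 - 249*t + 623) - 72*t^3 - 34*t^2 + 448*t - 294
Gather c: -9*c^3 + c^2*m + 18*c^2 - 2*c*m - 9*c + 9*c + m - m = -9*c^3 + c^2*(m + 18) - 2*c*m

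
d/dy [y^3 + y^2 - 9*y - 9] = 3*y^2 + 2*y - 9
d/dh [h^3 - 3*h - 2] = 3*h^2 - 3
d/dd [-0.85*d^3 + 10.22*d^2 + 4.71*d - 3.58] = -2.55*d^2 + 20.44*d + 4.71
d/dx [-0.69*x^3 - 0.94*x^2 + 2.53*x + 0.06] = -2.07*x^2 - 1.88*x + 2.53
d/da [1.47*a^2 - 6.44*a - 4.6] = 2.94*a - 6.44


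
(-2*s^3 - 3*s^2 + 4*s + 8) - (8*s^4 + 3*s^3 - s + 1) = -8*s^4 - 5*s^3 - 3*s^2 + 5*s + 7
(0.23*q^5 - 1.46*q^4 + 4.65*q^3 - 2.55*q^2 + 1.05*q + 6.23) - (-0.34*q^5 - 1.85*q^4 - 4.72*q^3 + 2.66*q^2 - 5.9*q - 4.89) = 0.57*q^5 + 0.39*q^4 + 9.37*q^3 - 5.21*q^2 + 6.95*q + 11.12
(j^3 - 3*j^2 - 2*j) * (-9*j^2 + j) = -9*j^5 + 28*j^4 + 15*j^3 - 2*j^2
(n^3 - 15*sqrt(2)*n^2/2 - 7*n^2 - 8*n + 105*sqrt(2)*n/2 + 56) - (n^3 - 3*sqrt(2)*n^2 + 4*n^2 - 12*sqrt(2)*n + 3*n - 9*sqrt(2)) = -11*n^2 - 9*sqrt(2)*n^2/2 - 11*n + 129*sqrt(2)*n/2 + 9*sqrt(2) + 56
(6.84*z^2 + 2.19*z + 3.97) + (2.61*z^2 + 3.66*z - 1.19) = 9.45*z^2 + 5.85*z + 2.78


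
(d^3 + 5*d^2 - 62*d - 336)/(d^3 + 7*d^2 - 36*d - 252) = (d - 8)/(d - 6)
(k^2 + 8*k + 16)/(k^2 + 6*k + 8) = (k + 4)/(k + 2)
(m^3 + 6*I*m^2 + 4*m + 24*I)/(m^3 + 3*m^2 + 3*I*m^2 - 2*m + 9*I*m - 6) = (m^2 + 4*I*m + 12)/(m^2 + m*(3 + I) + 3*I)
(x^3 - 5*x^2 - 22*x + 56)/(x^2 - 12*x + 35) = (x^2 + 2*x - 8)/(x - 5)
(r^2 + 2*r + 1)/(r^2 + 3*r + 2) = (r + 1)/(r + 2)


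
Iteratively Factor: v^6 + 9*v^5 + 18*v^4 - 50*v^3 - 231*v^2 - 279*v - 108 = (v + 3)*(v^5 + 6*v^4 - 50*v^2 - 81*v - 36) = (v + 3)^2*(v^4 + 3*v^3 - 9*v^2 - 23*v - 12) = (v + 1)*(v + 3)^2*(v^3 + 2*v^2 - 11*v - 12) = (v + 1)^2*(v + 3)^2*(v^2 + v - 12) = (v + 1)^2*(v + 3)^2*(v + 4)*(v - 3)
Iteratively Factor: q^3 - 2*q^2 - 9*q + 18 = (q + 3)*(q^2 - 5*q + 6) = (q - 3)*(q + 3)*(q - 2)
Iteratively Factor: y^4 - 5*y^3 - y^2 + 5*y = (y - 5)*(y^3 - y) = (y - 5)*(y - 1)*(y^2 + y) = (y - 5)*(y - 1)*(y + 1)*(y)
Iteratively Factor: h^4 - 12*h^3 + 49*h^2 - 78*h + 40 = (h - 5)*(h^3 - 7*h^2 + 14*h - 8) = (h - 5)*(h - 2)*(h^2 - 5*h + 4) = (h - 5)*(h - 2)*(h - 1)*(h - 4)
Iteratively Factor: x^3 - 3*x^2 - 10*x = (x)*(x^2 - 3*x - 10) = x*(x + 2)*(x - 5)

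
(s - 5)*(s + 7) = s^2 + 2*s - 35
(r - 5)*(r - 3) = r^2 - 8*r + 15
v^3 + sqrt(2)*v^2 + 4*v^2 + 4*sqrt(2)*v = v*(v + 4)*(v + sqrt(2))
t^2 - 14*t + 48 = (t - 8)*(t - 6)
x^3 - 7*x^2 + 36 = (x - 6)*(x - 3)*(x + 2)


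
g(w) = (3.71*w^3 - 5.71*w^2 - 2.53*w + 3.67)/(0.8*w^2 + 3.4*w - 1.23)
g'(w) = (-1.6*w - 3.4)*(3.71*w^3 - 5.71*w^2 - 2.53*w + 3.67)/(0.8*w^2 + 3.4*w - 1.23)^2 + (11.13*w^2 - 11.42*w - 2.53)/(0.8*w^2 + 3.4*w - 1.23) = (2.968*w^4 + 25.228*w^3 - 31.0799*w^2 + 8.1746*w - 9.3661)/(0.64*w^4 + 5.44*w^3 + 9.592*w^2 - 8.364*w + 1.5129)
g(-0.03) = -2.81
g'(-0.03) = -5.44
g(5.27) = 9.63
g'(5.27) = 3.40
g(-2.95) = 31.13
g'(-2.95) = -39.35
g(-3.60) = 75.54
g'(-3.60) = -116.41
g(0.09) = -3.70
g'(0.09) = -10.53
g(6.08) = 12.47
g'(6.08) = 3.59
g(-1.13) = 1.51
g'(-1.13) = -5.48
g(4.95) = 8.56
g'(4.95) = 3.32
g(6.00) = 12.18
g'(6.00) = 3.57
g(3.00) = 2.77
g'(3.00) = 2.51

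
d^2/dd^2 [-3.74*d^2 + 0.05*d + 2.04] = -7.48000000000000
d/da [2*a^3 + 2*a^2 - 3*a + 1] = 6*a^2 + 4*a - 3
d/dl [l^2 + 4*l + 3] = 2*l + 4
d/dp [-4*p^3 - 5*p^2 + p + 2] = -12*p^2 - 10*p + 1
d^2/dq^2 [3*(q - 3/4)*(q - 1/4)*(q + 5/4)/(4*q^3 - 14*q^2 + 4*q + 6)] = 9*(320*q^6 - 528*q^5 + 240*q^4 - 1196*q^3 + 2331*q^2 - 1152*q + 309)/(64*(8*q^9 - 84*q^8 + 318*q^7 - 475*q^6 + 66*q^5 + 429*q^4 - 190*q^3 - 153*q^2 + 54*q + 27))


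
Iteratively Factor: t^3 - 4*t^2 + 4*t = (t - 2)*(t^2 - 2*t) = t*(t - 2)*(t - 2)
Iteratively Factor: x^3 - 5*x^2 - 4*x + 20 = (x - 5)*(x^2 - 4) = (x - 5)*(x - 2)*(x + 2)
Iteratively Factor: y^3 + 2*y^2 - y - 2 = (y + 2)*(y^2 - 1) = (y + 1)*(y + 2)*(y - 1)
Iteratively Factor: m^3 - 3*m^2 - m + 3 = (m - 1)*(m^2 - 2*m - 3) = (m - 3)*(m - 1)*(m + 1)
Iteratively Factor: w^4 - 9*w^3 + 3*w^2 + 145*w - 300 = (w + 4)*(w^3 - 13*w^2 + 55*w - 75) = (w - 5)*(w + 4)*(w^2 - 8*w + 15) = (w - 5)^2*(w + 4)*(w - 3)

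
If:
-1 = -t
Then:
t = 1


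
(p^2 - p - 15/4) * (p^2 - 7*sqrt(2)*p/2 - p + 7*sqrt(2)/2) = p^4 - 7*sqrt(2)*p^3/2 - 2*p^3 - 11*p^2/4 + 7*sqrt(2)*p^2 + 15*p/4 + 77*sqrt(2)*p/8 - 105*sqrt(2)/8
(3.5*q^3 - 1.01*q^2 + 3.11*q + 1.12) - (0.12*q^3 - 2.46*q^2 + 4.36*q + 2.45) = 3.38*q^3 + 1.45*q^2 - 1.25*q - 1.33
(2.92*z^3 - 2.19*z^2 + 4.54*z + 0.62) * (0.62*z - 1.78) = 1.8104*z^4 - 6.5554*z^3 + 6.713*z^2 - 7.6968*z - 1.1036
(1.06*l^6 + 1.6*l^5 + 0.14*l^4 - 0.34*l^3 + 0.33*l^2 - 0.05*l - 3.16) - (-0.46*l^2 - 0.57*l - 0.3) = 1.06*l^6 + 1.6*l^5 + 0.14*l^4 - 0.34*l^3 + 0.79*l^2 + 0.52*l - 2.86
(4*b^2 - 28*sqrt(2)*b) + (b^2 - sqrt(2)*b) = 5*b^2 - 29*sqrt(2)*b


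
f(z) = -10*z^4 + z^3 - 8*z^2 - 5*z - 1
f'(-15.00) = 135910.00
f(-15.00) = -511351.00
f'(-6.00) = 8839.00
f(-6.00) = -13435.00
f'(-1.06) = 62.97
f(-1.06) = -18.50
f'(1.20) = -89.00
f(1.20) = -37.53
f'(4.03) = -2638.79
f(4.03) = -2723.29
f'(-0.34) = 2.36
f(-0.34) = -0.40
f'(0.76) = -32.99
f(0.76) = -12.32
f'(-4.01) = 2686.65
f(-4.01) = -2759.77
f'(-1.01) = 55.43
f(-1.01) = -15.55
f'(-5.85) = 8199.33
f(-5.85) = -12157.53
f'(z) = -40*z^3 + 3*z^2 - 16*z - 5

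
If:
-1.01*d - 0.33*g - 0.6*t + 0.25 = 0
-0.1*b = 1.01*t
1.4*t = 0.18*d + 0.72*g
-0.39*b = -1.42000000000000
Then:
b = 3.64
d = 0.75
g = -0.89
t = -0.36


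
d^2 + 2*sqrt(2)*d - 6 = (d - sqrt(2))*(d + 3*sqrt(2))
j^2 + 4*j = j*(j + 4)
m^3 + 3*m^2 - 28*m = m*(m - 4)*(m + 7)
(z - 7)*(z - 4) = z^2 - 11*z + 28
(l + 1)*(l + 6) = l^2 + 7*l + 6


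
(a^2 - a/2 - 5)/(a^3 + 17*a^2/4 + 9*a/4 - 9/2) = 2*(2*a - 5)/(4*a^2 + 9*a - 9)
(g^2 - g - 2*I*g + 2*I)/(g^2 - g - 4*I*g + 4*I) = (g - 2*I)/(g - 4*I)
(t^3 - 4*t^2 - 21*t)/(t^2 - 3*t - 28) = t*(t + 3)/(t + 4)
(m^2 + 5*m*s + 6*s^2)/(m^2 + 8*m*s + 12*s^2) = (m + 3*s)/(m + 6*s)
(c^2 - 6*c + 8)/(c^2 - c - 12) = (c - 2)/(c + 3)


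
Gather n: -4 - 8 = -12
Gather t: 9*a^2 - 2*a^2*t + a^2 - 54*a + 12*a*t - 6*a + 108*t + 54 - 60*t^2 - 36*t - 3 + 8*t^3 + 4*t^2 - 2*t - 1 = 10*a^2 - 60*a + 8*t^3 - 56*t^2 + t*(-2*a^2 + 12*a + 70) + 50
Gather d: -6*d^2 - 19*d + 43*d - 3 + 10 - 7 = -6*d^2 + 24*d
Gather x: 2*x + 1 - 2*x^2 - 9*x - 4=-2*x^2 - 7*x - 3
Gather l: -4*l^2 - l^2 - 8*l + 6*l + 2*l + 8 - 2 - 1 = 5 - 5*l^2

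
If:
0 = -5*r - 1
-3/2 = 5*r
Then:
No Solution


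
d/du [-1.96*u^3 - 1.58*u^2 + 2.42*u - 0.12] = -5.88*u^2 - 3.16*u + 2.42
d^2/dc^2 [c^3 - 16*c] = 6*c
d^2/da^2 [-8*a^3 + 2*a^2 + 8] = 4 - 48*a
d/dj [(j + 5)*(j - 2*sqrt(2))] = 2*j - 2*sqrt(2) + 5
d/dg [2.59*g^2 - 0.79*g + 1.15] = 5.18*g - 0.79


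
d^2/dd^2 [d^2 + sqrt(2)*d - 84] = 2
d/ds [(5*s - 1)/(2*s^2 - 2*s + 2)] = (5*s^2 - 5*s - (2*s - 1)*(5*s - 1) + 5)/(2*(s^2 - s + 1)^2)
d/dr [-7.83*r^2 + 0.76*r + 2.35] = 0.76 - 15.66*r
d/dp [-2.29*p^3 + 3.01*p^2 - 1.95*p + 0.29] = -6.87*p^2 + 6.02*p - 1.95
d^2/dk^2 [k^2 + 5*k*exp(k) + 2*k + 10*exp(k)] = 5*k*exp(k) + 20*exp(k) + 2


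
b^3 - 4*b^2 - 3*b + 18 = (b - 3)^2*(b + 2)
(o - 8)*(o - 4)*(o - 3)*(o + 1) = o^4 - 14*o^3 + 53*o^2 - 28*o - 96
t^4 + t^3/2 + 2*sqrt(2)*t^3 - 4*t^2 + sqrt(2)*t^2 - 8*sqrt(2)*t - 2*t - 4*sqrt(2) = (t - 2)*(t + 1/2)*(t + 2)*(t + 2*sqrt(2))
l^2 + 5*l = l*(l + 5)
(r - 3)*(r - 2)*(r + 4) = r^3 - r^2 - 14*r + 24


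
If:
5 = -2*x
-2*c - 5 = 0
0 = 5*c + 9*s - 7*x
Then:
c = -5/2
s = -5/9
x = -5/2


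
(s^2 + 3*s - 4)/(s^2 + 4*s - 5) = (s + 4)/(s + 5)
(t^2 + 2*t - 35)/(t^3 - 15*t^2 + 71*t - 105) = (t + 7)/(t^2 - 10*t + 21)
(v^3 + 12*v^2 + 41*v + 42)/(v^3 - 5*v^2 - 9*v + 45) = (v^2 + 9*v + 14)/(v^2 - 8*v + 15)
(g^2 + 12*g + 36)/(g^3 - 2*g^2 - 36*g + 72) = (g + 6)/(g^2 - 8*g + 12)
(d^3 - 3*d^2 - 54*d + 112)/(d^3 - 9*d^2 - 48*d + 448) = (d - 2)/(d - 8)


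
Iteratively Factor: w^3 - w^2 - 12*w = (w)*(w^2 - w - 12) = w*(w - 4)*(w + 3)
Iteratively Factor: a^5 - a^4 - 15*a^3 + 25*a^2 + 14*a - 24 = (a - 2)*(a^4 + a^3 - 13*a^2 - a + 12) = (a - 2)*(a + 4)*(a^3 - 3*a^2 - a + 3) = (a - 3)*(a - 2)*(a + 4)*(a^2 - 1) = (a - 3)*(a - 2)*(a + 1)*(a + 4)*(a - 1)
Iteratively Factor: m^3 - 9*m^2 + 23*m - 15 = (m - 1)*(m^2 - 8*m + 15) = (m - 5)*(m - 1)*(m - 3)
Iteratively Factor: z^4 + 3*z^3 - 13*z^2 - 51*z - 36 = (z + 1)*(z^3 + 2*z^2 - 15*z - 36) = (z + 1)*(z + 3)*(z^2 - z - 12) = (z - 4)*(z + 1)*(z + 3)*(z + 3)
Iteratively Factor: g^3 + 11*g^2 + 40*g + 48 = (g + 3)*(g^2 + 8*g + 16) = (g + 3)*(g + 4)*(g + 4)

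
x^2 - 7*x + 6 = (x - 6)*(x - 1)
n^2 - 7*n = n*(n - 7)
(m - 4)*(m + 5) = m^2 + m - 20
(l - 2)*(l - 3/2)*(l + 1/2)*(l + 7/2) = l^4 + l^3/2 - 37*l^2/4 + 47*l/8 + 21/4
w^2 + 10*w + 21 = (w + 3)*(w + 7)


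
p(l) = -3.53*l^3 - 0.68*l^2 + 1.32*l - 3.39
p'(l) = -10.59*l^2 - 1.36*l + 1.32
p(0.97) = -5.97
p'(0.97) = -9.96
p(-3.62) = 150.38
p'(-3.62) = -132.53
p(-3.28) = 109.53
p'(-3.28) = -108.15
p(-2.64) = 53.34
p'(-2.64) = -68.90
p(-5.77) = 644.47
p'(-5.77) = -343.40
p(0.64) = -3.75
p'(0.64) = -3.89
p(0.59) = -3.57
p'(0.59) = -3.17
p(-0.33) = -3.77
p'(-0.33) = 0.62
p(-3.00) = 81.84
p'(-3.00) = -89.91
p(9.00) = -2619.96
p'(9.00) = -868.71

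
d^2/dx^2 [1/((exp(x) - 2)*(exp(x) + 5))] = (4*exp(3*x) + 9*exp(2*x) + 49*exp(x) + 30)*exp(x)/(exp(6*x) + 9*exp(5*x) - 3*exp(4*x) - 153*exp(3*x) + 30*exp(2*x) + 900*exp(x) - 1000)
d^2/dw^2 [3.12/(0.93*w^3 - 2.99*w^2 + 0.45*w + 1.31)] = ((18.6576 - 17.4096*w)*(0.93*w^3 - 2.99*w^2 + 0.45*w + 1.31) + 3.12*(2.79*w^2 - 5.98*w + 0.45)*(5.58*w^2 - 11.96*w + 0.9))/(0.93*w^3 - 2.99*w^2 + 0.45*w + 1.31)^3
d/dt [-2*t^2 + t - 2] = 1 - 4*t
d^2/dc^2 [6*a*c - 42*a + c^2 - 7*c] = 2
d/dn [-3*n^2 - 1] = -6*n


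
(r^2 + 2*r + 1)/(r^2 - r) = (r^2 + 2*r + 1)/(r*(r - 1))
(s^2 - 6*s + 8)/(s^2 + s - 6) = (s - 4)/(s + 3)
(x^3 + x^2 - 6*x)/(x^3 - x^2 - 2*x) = (x + 3)/(x + 1)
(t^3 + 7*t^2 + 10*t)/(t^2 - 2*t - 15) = t*(t^2 + 7*t + 10)/(t^2 - 2*t - 15)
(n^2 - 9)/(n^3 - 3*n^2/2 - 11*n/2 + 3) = 2*(n + 3)/(2*n^2 + 3*n - 2)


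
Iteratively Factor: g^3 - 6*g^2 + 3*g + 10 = (g + 1)*(g^2 - 7*g + 10) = (g - 5)*(g + 1)*(g - 2)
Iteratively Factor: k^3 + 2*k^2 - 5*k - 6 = (k + 1)*(k^2 + k - 6) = (k + 1)*(k + 3)*(k - 2)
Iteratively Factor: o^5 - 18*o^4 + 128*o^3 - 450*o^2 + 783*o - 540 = (o - 3)*(o^4 - 15*o^3 + 83*o^2 - 201*o + 180) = (o - 3)^2*(o^3 - 12*o^2 + 47*o - 60) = (o - 3)^3*(o^2 - 9*o + 20) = (o - 5)*(o - 3)^3*(o - 4)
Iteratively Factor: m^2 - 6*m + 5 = (m - 1)*(m - 5)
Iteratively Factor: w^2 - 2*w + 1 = (w - 1)*(w - 1)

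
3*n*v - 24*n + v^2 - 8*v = (3*n + v)*(v - 8)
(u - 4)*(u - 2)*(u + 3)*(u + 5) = u^4 + 2*u^3 - 25*u^2 - 26*u + 120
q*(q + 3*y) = q^2 + 3*q*y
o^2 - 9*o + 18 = (o - 6)*(o - 3)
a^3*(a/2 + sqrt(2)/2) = a^4/2 + sqrt(2)*a^3/2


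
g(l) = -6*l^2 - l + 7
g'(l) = -12*l - 1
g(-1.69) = -8.45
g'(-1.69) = 19.28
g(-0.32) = 6.71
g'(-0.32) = 2.84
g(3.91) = -88.64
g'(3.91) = -47.92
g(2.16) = -23.15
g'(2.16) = -26.92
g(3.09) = -53.38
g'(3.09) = -38.08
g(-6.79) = -262.83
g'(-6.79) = 80.48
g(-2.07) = -16.64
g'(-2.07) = 23.84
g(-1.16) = 0.09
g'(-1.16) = 12.92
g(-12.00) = -845.00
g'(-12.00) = 143.00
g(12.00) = -869.00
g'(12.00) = -145.00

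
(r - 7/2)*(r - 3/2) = r^2 - 5*r + 21/4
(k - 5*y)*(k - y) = k^2 - 6*k*y + 5*y^2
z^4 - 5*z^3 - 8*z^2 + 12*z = z*(z - 6)*(z - 1)*(z + 2)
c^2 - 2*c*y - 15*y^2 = (c - 5*y)*(c + 3*y)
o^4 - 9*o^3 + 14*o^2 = o^2*(o - 7)*(o - 2)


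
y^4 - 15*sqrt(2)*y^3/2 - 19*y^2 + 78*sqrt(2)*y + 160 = (y - 8*sqrt(2))*(y - 5*sqrt(2)/2)*(y + sqrt(2))*(y + 2*sqrt(2))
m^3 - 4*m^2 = m^2*(m - 4)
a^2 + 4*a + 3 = (a + 1)*(a + 3)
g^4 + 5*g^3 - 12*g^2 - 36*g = g*(g - 3)*(g + 2)*(g + 6)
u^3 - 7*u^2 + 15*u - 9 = (u - 3)^2*(u - 1)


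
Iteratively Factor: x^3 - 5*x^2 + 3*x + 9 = (x + 1)*(x^2 - 6*x + 9) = (x - 3)*(x + 1)*(x - 3)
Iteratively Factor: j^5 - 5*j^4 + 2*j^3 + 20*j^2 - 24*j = (j)*(j^4 - 5*j^3 + 2*j^2 + 20*j - 24) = j*(j - 3)*(j^3 - 2*j^2 - 4*j + 8) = j*(j - 3)*(j + 2)*(j^2 - 4*j + 4) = j*(j - 3)*(j - 2)*(j + 2)*(j - 2)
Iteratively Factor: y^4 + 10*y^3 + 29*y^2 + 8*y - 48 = (y + 4)*(y^3 + 6*y^2 + 5*y - 12) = (y + 3)*(y + 4)*(y^2 + 3*y - 4) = (y + 3)*(y + 4)^2*(y - 1)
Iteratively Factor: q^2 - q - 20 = (q - 5)*(q + 4)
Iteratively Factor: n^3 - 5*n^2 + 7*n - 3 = (n - 1)*(n^2 - 4*n + 3) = (n - 1)^2*(n - 3)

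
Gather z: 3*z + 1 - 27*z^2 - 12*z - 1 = -27*z^2 - 9*z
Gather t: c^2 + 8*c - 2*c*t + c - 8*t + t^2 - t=c^2 + 9*c + t^2 + t*(-2*c - 9)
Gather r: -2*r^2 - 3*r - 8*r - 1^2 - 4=-2*r^2 - 11*r - 5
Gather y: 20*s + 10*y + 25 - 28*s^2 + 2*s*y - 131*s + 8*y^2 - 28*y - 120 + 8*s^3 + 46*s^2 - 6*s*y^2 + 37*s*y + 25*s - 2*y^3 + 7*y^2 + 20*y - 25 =8*s^3 + 18*s^2 - 86*s - 2*y^3 + y^2*(15 - 6*s) + y*(39*s + 2) - 120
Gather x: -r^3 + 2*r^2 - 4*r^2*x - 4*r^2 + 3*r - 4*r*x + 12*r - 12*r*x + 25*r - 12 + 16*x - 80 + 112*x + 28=-r^3 - 2*r^2 + 40*r + x*(-4*r^2 - 16*r + 128) - 64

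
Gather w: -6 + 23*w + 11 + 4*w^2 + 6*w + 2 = 4*w^2 + 29*w + 7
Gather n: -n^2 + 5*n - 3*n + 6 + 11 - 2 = -n^2 + 2*n + 15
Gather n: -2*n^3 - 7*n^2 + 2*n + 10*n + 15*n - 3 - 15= -2*n^3 - 7*n^2 + 27*n - 18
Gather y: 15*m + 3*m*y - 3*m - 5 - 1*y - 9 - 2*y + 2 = 12*m + y*(3*m - 3) - 12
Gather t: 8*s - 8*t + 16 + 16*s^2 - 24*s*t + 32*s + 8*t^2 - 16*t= 16*s^2 + 40*s + 8*t^2 + t*(-24*s - 24) + 16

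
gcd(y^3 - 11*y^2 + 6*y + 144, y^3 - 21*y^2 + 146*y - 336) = y^2 - 14*y + 48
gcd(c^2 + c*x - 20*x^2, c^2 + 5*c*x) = c + 5*x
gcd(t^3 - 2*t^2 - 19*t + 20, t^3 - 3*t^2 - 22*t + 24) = t^2 + 3*t - 4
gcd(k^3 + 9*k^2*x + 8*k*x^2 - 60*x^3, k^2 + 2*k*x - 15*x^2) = k + 5*x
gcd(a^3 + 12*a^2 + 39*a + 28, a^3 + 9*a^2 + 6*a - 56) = a^2 + 11*a + 28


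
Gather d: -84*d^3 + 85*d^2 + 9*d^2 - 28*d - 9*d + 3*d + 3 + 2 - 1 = -84*d^3 + 94*d^2 - 34*d + 4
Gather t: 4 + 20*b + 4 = 20*b + 8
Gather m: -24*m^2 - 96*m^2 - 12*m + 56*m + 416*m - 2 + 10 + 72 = -120*m^2 + 460*m + 80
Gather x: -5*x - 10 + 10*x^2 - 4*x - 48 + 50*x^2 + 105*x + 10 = 60*x^2 + 96*x - 48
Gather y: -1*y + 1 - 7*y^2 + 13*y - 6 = -7*y^2 + 12*y - 5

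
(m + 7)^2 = m^2 + 14*m + 49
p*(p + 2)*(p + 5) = p^3 + 7*p^2 + 10*p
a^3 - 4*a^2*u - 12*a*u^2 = a*(a - 6*u)*(a + 2*u)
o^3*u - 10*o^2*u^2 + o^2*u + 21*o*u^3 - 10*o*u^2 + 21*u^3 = (o - 7*u)*(o - 3*u)*(o*u + u)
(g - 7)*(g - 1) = g^2 - 8*g + 7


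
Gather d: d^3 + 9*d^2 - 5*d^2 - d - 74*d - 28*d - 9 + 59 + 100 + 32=d^3 + 4*d^2 - 103*d + 182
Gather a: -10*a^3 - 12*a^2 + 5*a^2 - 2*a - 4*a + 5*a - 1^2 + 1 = -10*a^3 - 7*a^2 - a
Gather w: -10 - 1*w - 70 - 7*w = -8*w - 80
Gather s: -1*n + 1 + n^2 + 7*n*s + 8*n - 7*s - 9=n^2 + 7*n + s*(7*n - 7) - 8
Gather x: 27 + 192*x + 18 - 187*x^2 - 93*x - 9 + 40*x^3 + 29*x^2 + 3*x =40*x^3 - 158*x^2 + 102*x + 36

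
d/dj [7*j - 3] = 7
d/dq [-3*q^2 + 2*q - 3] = 2 - 6*q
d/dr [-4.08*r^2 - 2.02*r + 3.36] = -8.16*r - 2.02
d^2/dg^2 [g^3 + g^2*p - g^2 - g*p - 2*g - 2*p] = 6*g + 2*p - 2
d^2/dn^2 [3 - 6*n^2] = -12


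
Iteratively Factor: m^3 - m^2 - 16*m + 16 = (m + 4)*(m^2 - 5*m + 4) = (m - 4)*(m + 4)*(m - 1)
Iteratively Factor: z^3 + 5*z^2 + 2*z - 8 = (z - 1)*(z^2 + 6*z + 8) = (z - 1)*(z + 4)*(z + 2)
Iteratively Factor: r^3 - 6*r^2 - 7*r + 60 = (r + 3)*(r^2 - 9*r + 20) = (r - 5)*(r + 3)*(r - 4)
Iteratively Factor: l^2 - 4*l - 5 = (l - 5)*(l + 1)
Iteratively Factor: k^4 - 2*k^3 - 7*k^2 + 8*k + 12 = (k + 1)*(k^3 - 3*k^2 - 4*k + 12) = (k + 1)*(k + 2)*(k^2 - 5*k + 6) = (k - 2)*(k + 1)*(k + 2)*(k - 3)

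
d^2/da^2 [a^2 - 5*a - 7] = 2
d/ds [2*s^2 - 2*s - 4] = 4*s - 2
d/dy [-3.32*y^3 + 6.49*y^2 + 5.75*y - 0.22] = -9.96*y^2 + 12.98*y + 5.75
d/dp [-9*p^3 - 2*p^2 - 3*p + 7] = -27*p^2 - 4*p - 3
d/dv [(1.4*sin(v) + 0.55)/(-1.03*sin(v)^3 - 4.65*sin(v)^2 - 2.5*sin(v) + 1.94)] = (2.884*sin(v)^3 + 8.2095*sin(v)^2 + 5.115*sin(v) + 4.091)*cos(v)/(1.0609*sin(v)^6 + 9.579*sin(v)^5 + 26.7725*sin(v)^4 + 19.2536*sin(v)^3 - 11.792*sin(v)^2 - 9.7*sin(v) + 3.7636)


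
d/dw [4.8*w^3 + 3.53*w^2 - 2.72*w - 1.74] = 14.4*w^2 + 7.06*w - 2.72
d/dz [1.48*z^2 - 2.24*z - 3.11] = 2.96*z - 2.24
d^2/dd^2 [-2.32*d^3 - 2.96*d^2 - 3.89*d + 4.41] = -13.92*d - 5.92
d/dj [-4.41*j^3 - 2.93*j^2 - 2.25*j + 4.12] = -13.23*j^2 - 5.86*j - 2.25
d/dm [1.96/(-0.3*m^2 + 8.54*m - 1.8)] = (1.176*m - 16.7384)/(0.3*m^2 - 8.54*m + 1.8)^2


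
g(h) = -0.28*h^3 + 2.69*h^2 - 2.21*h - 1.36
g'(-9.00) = -118.67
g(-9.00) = 440.54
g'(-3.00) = -25.91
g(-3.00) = 37.04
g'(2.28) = 5.69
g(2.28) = 4.27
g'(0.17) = -1.32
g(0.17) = -1.66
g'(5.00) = 3.69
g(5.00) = 19.84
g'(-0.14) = -2.98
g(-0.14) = -1.00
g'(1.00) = 2.33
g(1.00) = -1.16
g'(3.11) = 6.40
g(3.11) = 9.36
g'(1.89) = 4.96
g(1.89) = 2.18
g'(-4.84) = -47.93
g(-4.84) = 104.10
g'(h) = -0.84*h^2 + 5.38*h - 2.21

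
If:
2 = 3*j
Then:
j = 2/3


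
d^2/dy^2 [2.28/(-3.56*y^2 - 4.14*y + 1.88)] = (57.791616*y^2 + 67.207104*y - 2.28*(7.12*y + 4.14)*(14.24*y + 8.28) - 30.519168)/(3.56*y^2 + 4.14*y - 1.88)^3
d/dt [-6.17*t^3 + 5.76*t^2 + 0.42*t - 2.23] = -18.51*t^2 + 11.52*t + 0.42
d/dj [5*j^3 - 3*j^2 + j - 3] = 15*j^2 - 6*j + 1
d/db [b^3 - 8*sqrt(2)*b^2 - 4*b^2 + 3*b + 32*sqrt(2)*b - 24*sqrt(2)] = 3*b^2 - 16*sqrt(2)*b - 8*b + 3 + 32*sqrt(2)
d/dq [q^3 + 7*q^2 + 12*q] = 3*q^2 + 14*q + 12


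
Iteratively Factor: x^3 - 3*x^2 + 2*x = (x - 2)*(x^2 - x) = (x - 2)*(x - 1)*(x)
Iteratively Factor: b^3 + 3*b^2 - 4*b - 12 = (b + 2)*(b^2 + b - 6) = (b - 2)*(b + 2)*(b + 3)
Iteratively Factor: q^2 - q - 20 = (q + 4)*(q - 5)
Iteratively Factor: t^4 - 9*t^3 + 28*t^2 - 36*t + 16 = (t - 2)*(t^3 - 7*t^2 + 14*t - 8) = (t - 2)^2*(t^2 - 5*t + 4) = (t - 2)^2*(t - 1)*(t - 4)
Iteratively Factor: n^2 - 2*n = (n)*(n - 2)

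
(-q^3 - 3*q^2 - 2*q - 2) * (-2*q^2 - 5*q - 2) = 2*q^5 + 11*q^4 + 21*q^3 + 20*q^2 + 14*q + 4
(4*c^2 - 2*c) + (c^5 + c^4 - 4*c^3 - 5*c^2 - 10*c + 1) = c^5 + c^4 - 4*c^3 - c^2 - 12*c + 1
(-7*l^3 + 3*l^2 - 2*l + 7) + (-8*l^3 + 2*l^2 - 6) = -15*l^3 + 5*l^2 - 2*l + 1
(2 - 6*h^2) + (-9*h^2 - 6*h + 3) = -15*h^2 - 6*h + 5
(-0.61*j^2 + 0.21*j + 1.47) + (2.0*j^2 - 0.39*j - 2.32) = 1.39*j^2 - 0.18*j - 0.85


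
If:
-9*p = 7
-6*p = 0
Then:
No Solution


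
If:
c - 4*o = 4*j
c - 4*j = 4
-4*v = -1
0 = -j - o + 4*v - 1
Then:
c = 0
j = -1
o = 1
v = 1/4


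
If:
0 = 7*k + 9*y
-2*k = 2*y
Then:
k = 0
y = 0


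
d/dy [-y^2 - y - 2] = -2*y - 1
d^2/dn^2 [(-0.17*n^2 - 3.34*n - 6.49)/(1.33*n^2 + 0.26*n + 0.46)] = (-11.69868*n^3 - 68.25693*n^2 - 1.20498*n + 7.7907)/(2.352637*n^6 + 1.379742*n^5 + 2.710806*n^4 + 0.971984*n^3 + 0.937572*n^2 + 0.165048*n + 0.097336)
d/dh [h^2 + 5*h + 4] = 2*h + 5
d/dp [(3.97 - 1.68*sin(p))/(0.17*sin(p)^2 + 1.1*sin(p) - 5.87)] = (0.2856*sin(p)^2 - 1.3498*sin(p) + 5.4946)*cos(p)/(0.0289*sin(p)^4 + 0.374*sin(p)^3 - 0.7858*sin(p)^2 - 12.914*sin(p) + 34.4569)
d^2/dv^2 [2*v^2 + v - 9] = 4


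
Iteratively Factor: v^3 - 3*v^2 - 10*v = (v + 2)*(v^2 - 5*v) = (v - 5)*(v + 2)*(v)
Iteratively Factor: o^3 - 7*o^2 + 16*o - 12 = (o - 2)*(o^2 - 5*o + 6) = (o - 2)^2*(o - 3)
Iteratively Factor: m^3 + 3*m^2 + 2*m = (m)*(m^2 + 3*m + 2) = m*(m + 1)*(m + 2)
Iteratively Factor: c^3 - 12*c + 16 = (c - 2)*(c^2 + 2*c - 8) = (c - 2)*(c + 4)*(c - 2)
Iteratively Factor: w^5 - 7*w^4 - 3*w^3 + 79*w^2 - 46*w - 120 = (w - 4)*(w^4 - 3*w^3 - 15*w^2 + 19*w + 30) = (w - 4)*(w + 3)*(w^3 - 6*w^2 + 3*w + 10) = (w - 5)*(w - 4)*(w + 3)*(w^2 - w - 2) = (w - 5)*(w - 4)*(w + 1)*(w + 3)*(w - 2)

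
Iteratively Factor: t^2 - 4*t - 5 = (t + 1)*(t - 5)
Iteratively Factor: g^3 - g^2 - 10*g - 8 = (g + 1)*(g^2 - 2*g - 8) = (g - 4)*(g + 1)*(g + 2)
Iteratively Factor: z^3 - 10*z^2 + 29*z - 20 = (z - 5)*(z^2 - 5*z + 4) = (z - 5)*(z - 1)*(z - 4)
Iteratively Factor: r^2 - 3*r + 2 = (r - 2)*(r - 1)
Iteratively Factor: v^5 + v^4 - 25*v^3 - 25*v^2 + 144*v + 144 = (v - 3)*(v^4 + 4*v^3 - 13*v^2 - 64*v - 48) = (v - 3)*(v + 3)*(v^3 + v^2 - 16*v - 16) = (v - 4)*(v - 3)*(v + 3)*(v^2 + 5*v + 4) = (v - 4)*(v - 3)*(v + 3)*(v + 4)*(v + 1)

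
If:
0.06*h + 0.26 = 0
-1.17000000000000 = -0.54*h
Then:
No Solution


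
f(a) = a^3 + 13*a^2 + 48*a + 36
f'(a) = 3*a^2 + 26*a + 48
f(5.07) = 743.85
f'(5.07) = 256.93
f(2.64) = 271.72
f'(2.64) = 137.55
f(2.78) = 291.39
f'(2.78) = 143.47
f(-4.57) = -7.30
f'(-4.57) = -8.17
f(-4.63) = -6.81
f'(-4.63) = -8.07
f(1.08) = 104.26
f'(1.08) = 79.58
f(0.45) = 60.32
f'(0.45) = 60.31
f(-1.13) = -3.08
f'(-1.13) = 22.45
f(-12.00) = -396.00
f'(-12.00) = 168.00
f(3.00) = 324.00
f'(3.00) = 153.00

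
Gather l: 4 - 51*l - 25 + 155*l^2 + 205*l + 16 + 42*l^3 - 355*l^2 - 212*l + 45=42*l^3 - 200*l^2 - 58*l + 40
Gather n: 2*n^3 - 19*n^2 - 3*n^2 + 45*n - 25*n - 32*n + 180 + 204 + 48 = 2*n^3 - 22*n^2 - 12*n + 432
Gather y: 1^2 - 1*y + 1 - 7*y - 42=-8*y - 40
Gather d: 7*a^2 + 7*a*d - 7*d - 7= 7*a^2 + d*(7*a - 7) - 7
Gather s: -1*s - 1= -s - 1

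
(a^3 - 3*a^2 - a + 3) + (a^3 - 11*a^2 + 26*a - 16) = 2*a^3 - 14*a^2 + 25*a - 13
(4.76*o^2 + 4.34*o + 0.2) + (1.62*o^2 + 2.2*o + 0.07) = 6.38*o^2 + 6.54*o + 0.27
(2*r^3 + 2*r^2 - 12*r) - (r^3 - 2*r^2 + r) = r^3 + 4*r^2 - 13*r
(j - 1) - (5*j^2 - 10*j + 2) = -5*j^2 + 11*j - 3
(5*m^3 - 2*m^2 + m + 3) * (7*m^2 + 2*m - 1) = 35*m^5 - 4*m^4 - 2*m^3 + 25*m^2 + 5*m - 3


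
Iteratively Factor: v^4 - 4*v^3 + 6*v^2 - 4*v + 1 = (v - 1)*(v^3 - 3*v^2 + 3*v - 1) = (v - 1)^2*(v^2 - 2*v + 1) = (v - 1)^3*(v - 1)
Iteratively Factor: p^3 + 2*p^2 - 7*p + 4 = (p - 1)*(p^2 + 3*p - 4) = (p - 1)*(p + 4)*(p - 1)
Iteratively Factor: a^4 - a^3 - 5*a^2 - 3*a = (a + 1)*(a^3 - 2*a^2 - 3*a) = (a + 1)^2*(a^2 - 3*a) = a*(a + 1)^2*(a - 3)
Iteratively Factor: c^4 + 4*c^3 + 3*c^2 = (c + 3)*(c^3 + c^2) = c*(c + 3)*(c^2 + c) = c*(c + 1)*(c + 3)*(c)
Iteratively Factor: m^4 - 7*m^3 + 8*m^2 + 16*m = (m - 4)*(m^3 - 3*m^2 - 4*m) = (m - 4)^2*(m^2 + m) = (m - 4)^2*(m + 1)*(m)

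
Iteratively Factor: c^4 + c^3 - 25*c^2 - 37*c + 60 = (c - 1)*(c^3 + 2*c^2 - 23*c - 60) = (c - 1)*(c + 3)*(c^2 - c - 20) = (c - 5)*(c - 1)*(c + 3)*(c + 4)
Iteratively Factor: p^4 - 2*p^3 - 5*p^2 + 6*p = (p)*(p^3 - 2*p^2 - 5*p + 6) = p*(p + 2)*(p^2 - 4*p + 3) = p*(p - 1)*(p + 2)*(p - 3)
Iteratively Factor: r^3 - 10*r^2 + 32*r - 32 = (r - 2)*(r^2 - 8*r + 16) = (r - 4)*(r - 2)*(r - 4)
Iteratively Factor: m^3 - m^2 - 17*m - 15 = (m + 3)*(m^2 - 4*m - 5) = (m + 1)*(m + 3)*(m - 5)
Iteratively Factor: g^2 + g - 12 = (g - 3)*(g + 4)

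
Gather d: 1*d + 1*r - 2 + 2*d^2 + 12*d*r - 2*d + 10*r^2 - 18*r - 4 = 2*d^2 + d*(12*r - 1) + 10*r^2 - 17*r - 6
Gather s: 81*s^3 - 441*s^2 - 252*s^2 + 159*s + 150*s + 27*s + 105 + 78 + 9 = 81*s^3 - 693*s^2 + 336*s + 192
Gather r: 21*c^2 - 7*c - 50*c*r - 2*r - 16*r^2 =21*c^2 - 7*c - 16*r^2 + r*(-50*c - 2)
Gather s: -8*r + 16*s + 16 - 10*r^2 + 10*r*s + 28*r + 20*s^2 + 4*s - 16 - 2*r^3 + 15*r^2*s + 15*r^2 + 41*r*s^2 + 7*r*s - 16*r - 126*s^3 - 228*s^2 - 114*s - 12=-2*r^3 + 5*r^2 + 4*r - 126*s^3 + s^2*(41*r - 208) + s*(15*r^2 + 17*r - 94) - 12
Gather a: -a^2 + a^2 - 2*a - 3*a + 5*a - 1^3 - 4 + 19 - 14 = 0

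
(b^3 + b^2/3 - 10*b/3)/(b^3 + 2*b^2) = (b - 5/3)/b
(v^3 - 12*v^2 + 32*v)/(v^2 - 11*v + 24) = v*(v - 4)/(v - 3)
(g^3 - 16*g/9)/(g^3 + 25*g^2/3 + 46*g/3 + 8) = g*(3*g - 4)/(3*(g^2 + 7*g + 6))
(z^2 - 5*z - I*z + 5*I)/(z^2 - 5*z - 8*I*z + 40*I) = (z - I)/(z - 8*I)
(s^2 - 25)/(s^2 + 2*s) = (s^2 - 25)/(s*(s + 2))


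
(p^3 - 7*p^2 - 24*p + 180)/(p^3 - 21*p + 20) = (p^2 - 12*p + 36)/(p^2 - 5*p + 4)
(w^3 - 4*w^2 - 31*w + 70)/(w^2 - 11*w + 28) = (w^2 + 3*w - 10)/(w - 4)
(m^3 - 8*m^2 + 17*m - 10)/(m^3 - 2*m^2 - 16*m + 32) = (m^2 - 6*m + 5)/(m^2 - 16)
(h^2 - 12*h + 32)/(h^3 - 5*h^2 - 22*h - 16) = (h - 4)/(h^2 + 3*h + 2)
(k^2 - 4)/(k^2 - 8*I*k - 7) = (4 - k^2)/(-k^2 + 8*I*k + 7)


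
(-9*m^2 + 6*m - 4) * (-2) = 18*m^2 - 12*m + 8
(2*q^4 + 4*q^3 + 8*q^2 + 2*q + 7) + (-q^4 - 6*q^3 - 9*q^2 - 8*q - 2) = q^4 - 2*q^3 - q^2 - 6*q + 5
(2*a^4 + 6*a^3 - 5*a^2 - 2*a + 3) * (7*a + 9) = 14*a^5 + 60*a^4 + 19*a^3 - 59*a^2 + 3*a + 27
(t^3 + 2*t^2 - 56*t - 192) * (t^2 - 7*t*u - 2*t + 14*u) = t^5 - 7*t^4*u - 60*t^3 + 420*t^2*u - 80*t^2 + 560*t*u + 384*t - 2688*u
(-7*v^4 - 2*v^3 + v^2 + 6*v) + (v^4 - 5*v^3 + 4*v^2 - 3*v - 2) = -6*v^4 - 7*v^3 + 5*v^2 + 3*v - 2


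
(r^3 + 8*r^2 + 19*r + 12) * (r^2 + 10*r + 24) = r^5 + 18*r^4 + 123*r^3 + 394*r^2 + 576*r + 288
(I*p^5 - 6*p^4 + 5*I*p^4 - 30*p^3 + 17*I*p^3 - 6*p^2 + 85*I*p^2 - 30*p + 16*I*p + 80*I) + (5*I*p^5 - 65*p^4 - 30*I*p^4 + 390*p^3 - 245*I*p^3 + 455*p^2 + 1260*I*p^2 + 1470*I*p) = 6*I*p^5 - 71*p^4 - 25*I*p^4 + 360*p^3 - 228*I*p^3 + 449*p^2 + 1345*I*p^2 - 30*p + 1486*I*p + 80*I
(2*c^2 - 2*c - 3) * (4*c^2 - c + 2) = 8*c^4 - 10*c^3 - 6*c^2 - c - 6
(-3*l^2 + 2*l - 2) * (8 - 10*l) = 30*l^3 - 44*l^2 + 36*l - 16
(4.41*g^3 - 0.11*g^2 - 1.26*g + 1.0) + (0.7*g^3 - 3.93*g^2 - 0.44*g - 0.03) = 5.11*g^3 - 4.04*g^2 - 1.7*g + 0.97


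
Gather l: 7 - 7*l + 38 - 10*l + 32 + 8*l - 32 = 45 - 9*l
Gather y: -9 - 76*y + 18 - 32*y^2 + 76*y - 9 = -32*y^2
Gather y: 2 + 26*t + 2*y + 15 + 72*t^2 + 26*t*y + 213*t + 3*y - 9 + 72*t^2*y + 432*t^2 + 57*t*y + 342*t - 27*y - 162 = 504*t^2 + 581*t + y*(72*t^2 + 83*t - 22) - 154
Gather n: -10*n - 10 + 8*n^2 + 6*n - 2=8*n^2 - 4*n - 12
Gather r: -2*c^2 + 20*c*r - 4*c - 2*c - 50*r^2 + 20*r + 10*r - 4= -2*c^2 - 6*c - 50*r^2 + r*(20*c + 30) - 4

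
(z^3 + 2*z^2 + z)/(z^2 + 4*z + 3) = z*(z + 1)/(z + 3)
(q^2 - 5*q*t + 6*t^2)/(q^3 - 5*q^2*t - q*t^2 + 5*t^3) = (q^2 - 5*q*t + 6*t^2)/(q^3 - 5*q^2*t - q*t^2 + 5*t^3)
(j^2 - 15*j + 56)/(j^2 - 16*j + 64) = (j - 7)/(j - 8)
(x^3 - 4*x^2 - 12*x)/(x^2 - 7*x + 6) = x*(x + 2)/(x - 1)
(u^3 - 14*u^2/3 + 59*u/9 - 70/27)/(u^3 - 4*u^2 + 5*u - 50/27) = (3*u - 7)/(3*u - 5)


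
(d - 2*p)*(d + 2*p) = d^2 - 4*p^2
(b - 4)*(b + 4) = b^2 - 16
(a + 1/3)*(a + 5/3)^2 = a^3 + 11*a^2/3 + 35*a/9 + 25/27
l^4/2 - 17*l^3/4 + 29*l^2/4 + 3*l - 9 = (l/2 + 1/2)*(l - 6)*(l - 2)*(l - 3/2)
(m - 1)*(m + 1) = m^2 - 1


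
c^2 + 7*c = c*(c + 7)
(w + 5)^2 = w^2 + 10*w + 25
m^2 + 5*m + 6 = (m + 2)*(m + 3)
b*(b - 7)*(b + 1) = b^3 - 6*b^2 - 7*b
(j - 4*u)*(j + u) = j^2 - 3*j*u - 4*u^2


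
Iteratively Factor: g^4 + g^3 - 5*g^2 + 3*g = (g - 1)*(g^3 + 2*g^2 - 3*g) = (g - 1)^2*(g^2 + 3*g) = g*(g - 1)^2*(g + 3)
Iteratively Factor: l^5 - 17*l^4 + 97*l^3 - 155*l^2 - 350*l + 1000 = (l - 4)*(l^4 - 13*l^3 + 45*l^2 + 25*l - 250) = (l - 5)*(l - 4)*(l^3 - 8*l^2 + 5*l + 50) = (l - 5)^2*(l - 4)*(l^2 - 3*l - 10) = (l - 5)^2*(l - 4)*(l + 2)*(l - 5)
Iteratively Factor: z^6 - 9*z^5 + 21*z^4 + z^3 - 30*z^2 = (z - 2)*(z^5 - 7*z^4 + 7*z^3 + 15*z^2) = (z - 2)*(z + 1)*(z^4 - 8*z^3 + 15*z^2) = (z - 5)*(z - 2)*(z + 1)*(z^3 - 3*z^2) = z*(z - 5)*(z - 2)*(z + 1)*(z^2 - 3*z) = z*(z - 5)*(z - 3)*(z - 2)*(z + 1)*(z)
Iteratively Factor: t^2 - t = (t)*(t - 1)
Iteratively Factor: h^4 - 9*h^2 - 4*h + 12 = (h + 2)*(h^3 - 2*h^2 - 5*h + 6) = (h - 1)*(h + 2)*(h^2 - h - 6) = (h - 1)*(h + 2)^2*(h - 3)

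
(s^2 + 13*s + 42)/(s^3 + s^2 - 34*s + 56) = (s + 6)/(s^2 - 6*s + 8)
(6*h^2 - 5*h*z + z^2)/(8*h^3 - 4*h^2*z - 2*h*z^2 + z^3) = (-3*h + z)/(-4*h^2 + z^2)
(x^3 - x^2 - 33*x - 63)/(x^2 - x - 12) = (x^2 - 4*x - 21)/(x - 4)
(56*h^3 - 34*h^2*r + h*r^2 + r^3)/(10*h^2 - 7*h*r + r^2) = (-28*h^2 + 3*h*r + r^2)/(-5*h + r)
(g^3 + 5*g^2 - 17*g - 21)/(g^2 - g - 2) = (g^2 + 4*g - 21)/(g - 2)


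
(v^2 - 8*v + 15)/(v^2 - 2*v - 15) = (v - 3)/(v + 3)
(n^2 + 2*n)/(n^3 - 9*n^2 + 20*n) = (n + 2)/(n^2 - 9*n + 20)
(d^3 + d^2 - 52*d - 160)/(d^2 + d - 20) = (d^2 - 4*d - 32)/(d - 4)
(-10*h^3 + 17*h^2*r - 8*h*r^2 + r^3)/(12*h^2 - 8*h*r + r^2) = (5*h^2 - 6*h*r + r^2)/(-6*h + r)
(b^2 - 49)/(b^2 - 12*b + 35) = (b + 7)/(b - 5)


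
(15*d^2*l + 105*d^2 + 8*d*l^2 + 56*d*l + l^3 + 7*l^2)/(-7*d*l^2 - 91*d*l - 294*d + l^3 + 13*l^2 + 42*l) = (-15*d^2 - 8*d*l - l^2)/(7*d*l + 42*d - l^2 - 6*l)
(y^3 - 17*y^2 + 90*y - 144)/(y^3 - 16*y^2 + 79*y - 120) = (y - 6)/(y - 5)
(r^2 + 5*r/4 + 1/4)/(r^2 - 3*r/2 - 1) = (4*r^2 + 5*r + 1)/(2*(2*r^2 - 3*r - 2))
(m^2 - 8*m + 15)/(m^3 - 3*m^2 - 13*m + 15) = (m - 3)/(m^2 + 2*m - 3)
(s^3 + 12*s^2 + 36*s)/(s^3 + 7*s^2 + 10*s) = (s^2 + 12*s + 36)/(s^2 + 7*s + 10)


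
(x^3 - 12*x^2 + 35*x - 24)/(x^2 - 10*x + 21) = (x^2 - 9*x + 8)/(x - 7)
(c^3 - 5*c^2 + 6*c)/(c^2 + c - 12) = c*(c - 2)/(c + 4)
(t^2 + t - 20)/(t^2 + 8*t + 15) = (t - 4)/(t + 3)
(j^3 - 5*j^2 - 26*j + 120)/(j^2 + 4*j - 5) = (j^2 - 10*j + 24)/(j - 1)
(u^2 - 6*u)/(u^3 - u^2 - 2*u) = (6 - u)/(-u^2 + u + 2)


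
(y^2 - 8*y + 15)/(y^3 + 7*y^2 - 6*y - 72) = (y - 5)/(y^2 + 10*y + 24)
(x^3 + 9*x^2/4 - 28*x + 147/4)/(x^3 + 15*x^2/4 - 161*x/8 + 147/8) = 2*(x - 3)/(2*x - 3)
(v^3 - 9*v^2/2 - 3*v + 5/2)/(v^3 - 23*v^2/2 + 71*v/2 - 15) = (v + 1)/(v - 6)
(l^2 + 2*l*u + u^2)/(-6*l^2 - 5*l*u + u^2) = (l + u)/(-6*l + u)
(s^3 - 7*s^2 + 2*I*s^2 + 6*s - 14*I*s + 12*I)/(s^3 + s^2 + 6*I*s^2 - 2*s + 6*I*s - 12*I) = (s^2 + s*(-6 + 2*I) - 12*I)/(s^2 + s*(2 + 6*I) + 12*I)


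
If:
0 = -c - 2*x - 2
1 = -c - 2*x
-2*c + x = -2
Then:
No Solution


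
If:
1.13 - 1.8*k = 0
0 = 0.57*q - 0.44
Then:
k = 0.63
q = 0.77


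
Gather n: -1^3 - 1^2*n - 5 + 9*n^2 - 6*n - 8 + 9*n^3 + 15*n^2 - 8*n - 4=9*n^3 + 24*n^2 - 15*n - 18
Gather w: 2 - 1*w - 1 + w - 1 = 0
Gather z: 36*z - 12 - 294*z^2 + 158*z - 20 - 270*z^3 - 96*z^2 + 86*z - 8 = -270*z^3 - 390*z^2 + 280*z - 40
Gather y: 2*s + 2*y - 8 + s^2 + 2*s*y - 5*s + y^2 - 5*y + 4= s^2 - 3*s + y^2 + y*(2*s - 3) - 4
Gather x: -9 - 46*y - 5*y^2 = -5*y^2 - 46*y - 9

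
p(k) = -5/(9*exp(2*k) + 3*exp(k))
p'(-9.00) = 13505.14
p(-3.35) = -42.98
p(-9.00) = -13500.14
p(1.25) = -0.04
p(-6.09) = -730.74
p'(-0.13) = 0.90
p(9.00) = 0.00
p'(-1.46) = 5.97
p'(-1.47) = 6.04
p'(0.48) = 0.32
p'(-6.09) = 735.67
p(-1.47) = -4.29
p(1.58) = -0.02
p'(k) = -5*(-18*exp(2*k) - 3*exp(k))/(9*exp(2*k) + 3*exp(k))^2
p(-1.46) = -4.23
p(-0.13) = -0.52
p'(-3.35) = 47.07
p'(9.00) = 0.00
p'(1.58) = 0.04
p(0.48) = -0.18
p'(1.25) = 0.08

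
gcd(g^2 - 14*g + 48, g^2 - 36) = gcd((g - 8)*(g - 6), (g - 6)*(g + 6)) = g - 6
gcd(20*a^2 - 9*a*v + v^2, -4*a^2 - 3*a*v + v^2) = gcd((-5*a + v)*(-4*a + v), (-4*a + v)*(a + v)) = -4*a + v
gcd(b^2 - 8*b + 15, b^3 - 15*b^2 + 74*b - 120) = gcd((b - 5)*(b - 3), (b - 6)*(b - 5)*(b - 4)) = b - 5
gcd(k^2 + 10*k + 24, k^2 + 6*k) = k + 6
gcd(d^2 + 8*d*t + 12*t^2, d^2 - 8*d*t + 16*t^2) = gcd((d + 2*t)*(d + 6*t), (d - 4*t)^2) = 1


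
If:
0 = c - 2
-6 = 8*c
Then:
No Solution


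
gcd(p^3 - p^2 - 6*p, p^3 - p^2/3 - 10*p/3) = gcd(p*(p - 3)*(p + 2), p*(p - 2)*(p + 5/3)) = p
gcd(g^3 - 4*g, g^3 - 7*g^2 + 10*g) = g^2 - 2*g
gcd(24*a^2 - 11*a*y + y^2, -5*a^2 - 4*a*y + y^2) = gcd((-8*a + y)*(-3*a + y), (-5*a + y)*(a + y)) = 1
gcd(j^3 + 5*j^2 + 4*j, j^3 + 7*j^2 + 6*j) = j^2 + j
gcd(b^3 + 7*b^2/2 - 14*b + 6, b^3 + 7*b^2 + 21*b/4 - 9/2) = b^2 + 11*b/2 - 3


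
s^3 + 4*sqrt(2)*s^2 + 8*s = s*(s + 2*sqrt(2))^2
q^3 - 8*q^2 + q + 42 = (q - 7)*(q - 3)*(q + 2)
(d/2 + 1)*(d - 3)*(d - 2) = d^3/2 - 3*d^2/2 - 2*d + 6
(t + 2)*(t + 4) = t^2 + 6*t + 8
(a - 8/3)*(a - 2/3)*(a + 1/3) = a^3 - 3*a^2 + 2*a/3 + 16/27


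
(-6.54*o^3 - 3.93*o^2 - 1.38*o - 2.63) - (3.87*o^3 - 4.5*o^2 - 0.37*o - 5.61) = -10.41*o^3 + 0.57*o^2 - 1.01*o + 2.98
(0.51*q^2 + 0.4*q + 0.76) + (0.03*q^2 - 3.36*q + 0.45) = 0.54*q^2 - 2.96*q + 1.21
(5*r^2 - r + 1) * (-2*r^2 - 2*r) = -10*r^4 - 8*r^3 - 2*r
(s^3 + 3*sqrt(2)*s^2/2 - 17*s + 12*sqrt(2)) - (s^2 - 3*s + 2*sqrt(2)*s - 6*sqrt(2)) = s^3 - s^2 + 3*sqrt(2)*s^2/2 - 14*s - 2*sqrt(2)*s + 18*sqrt(2)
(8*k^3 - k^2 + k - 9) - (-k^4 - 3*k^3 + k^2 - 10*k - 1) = k^4 + 11*k^3 - 2*k^2 + 11*k - 8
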